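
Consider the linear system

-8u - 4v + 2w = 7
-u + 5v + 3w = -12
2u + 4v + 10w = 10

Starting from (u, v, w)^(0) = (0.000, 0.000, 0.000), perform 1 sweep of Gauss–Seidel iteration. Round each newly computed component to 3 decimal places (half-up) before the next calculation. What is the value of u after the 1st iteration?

-0.875

Iteration 1:
  u = (7 - (-4)·0.000 - (2)·0.000) / (-8) = -0.875
  v = (-12 - (-1)·-0.875 - (3)·0.000) / (5) = -2.575
  w = (10 - (2)·-0.875 - (4)·-2.575) / (10) = 2.205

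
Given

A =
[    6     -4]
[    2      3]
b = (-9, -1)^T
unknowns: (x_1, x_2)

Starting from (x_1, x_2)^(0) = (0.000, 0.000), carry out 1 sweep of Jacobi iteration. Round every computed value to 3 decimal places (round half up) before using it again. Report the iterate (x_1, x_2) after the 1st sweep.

Iteration 1:
  x_1 = (-9 - (-4)·0.000) / (6) = -1.500
  x_2 = (-1 - (2)·0.000) / (3) = -0.333

(-1.500, -0.333)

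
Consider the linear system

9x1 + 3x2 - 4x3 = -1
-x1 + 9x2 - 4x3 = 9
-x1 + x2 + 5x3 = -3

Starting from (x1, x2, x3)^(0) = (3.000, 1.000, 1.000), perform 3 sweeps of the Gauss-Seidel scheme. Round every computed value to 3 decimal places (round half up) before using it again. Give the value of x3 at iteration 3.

-0.840

Iteration 1:
  x1 = (-1 - (3)·1.000 - (-4)·1.000) / (9) = 0.000
  x2 = (9 - (-1)·0.000 - (-4)·1.000) / (9) = 1.444
  x3 = (-3 - (-1)·0.000 - (1)·1.444) / (5) = -0.889
Iteration 2:
  x1 = (-1 - (3)·1.444 - (-4)·-0.889) / (9) = -0.988
  x2 = (9 - (-1)·-0.988 - (-4)·-0.889) / (9) = 0.495
  x3 = (-3 - (-1)·-0.988 - (1)·0.495) / (5) = -0.897
Iteration 3:
  x1 = (-1 - (3)·0.495 - (-4)·-0.897) / (9) = -0.675
  x2 = (9 - (-1)·-0.675 - (-4)·-0.897) / (9) = 0.526
  x3 = (-3 - (-1)·-0.675 - (1)·0.526) / (5) = -0.840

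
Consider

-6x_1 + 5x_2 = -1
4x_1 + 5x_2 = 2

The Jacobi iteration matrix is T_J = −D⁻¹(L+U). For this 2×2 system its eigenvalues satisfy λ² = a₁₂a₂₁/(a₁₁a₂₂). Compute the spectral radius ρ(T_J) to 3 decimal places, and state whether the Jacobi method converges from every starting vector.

a₁₂a₂₁/(a₁₁a₂₂) = (5)·(4) / ((-6)·(5)) = -0.666667
ρ = √|-0.666667| = √0.666667 = 0.816
ρ < 1, so Jacobi converges

0.816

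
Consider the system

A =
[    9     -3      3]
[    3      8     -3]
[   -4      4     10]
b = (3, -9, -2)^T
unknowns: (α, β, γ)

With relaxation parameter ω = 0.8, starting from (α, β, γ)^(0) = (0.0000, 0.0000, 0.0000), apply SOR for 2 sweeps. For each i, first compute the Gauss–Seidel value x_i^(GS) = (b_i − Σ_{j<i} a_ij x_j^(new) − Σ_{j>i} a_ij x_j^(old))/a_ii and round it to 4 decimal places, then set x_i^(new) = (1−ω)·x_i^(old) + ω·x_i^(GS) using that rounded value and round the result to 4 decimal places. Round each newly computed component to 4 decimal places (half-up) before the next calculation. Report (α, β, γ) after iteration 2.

Iteration 1:
  α: GS value = (3 - (-3)·0.0000 - (3)·0.0000) / (9) = 0.3333;  α ← (1−ω)·0.0000 + ω·0.3333 = 0.2666
  β: GS value = (-9 - (3)·0.2666 - (-3)·0.0000) / (8) = -1.2250;  β ← (1−ω)·0.0000 + ω·-1.2250 = -0.9800
  γ: GS value = (-2 - (-4)·0.2666 - (4)·-0.9800) / (10) = 0.2986;  γ ← (1−ω)·0.0000 + ω·0.2986 = 0.2389
Iteration 2:
  α: GS value = (3 - (-3)·-0.9800 - (3)·0.2389) / (9) = -0.0730;  α ← (1−ω)·0.2666 + ω·-0.0730 = -0.0051
  β: GS value = (-9 - (3)·-0.0051 - (-3)·0.2389) / (8) = -1.0335;  β ← (1−ω)·-0.9800 + ω·-1.0335 = -1.0228
  γ: GS value = (-2 - (-4)·-0.0051 - (4)·-1.0228) / (10) = 0.2071;  γ ← (1−ω)·0.2389 + ω·0.2071 = 0.2135

(-0.0051, -1.0228, 0.2135)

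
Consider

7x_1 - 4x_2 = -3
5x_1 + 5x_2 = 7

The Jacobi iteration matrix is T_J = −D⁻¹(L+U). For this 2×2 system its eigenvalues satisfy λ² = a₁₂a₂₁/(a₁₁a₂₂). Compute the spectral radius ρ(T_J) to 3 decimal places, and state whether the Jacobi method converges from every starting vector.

0.756

a₁₂a₂₁/(a₁₁a₂₂) = (-4)·(5) / ((7)·(5)) = -0.571429
ρ = √|-0.571429| = √0.571429 = 0.756
ρ < 1, so Jacobi converges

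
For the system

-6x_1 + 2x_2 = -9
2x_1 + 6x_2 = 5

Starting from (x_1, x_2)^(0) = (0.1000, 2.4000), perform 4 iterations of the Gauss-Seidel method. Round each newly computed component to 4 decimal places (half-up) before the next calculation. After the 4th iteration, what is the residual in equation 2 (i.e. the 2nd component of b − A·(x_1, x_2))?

0.0002

Iteration 1:
  x_1 = (-9 - (2)·2.4000) / (-6) = 2.3000
  x_2 = (5 - (2)·2.3000) / (6) = 0.0667
Iteration 2:
  x_1 = (-9 - (2)·0.0667) / (-6) = 1.5222
  x_2 = (5 - (2)·1.5222) / (6) = 0.3259
Iteration 3:
  x_1 = (-9 - (2)·0.3259) / (-6) = 1.6086
  x_2 = (5 - (2)·1.6086) / (6) = 0.2971
Iteration 4:
  x_1 = (-9 - (2)·0.2971) / (-6) = 1.5990
  x_2 = (5 - (2)·1.5990) / (6) = 0.3003
Residual b − A·x = (-0.0066, 0.0002)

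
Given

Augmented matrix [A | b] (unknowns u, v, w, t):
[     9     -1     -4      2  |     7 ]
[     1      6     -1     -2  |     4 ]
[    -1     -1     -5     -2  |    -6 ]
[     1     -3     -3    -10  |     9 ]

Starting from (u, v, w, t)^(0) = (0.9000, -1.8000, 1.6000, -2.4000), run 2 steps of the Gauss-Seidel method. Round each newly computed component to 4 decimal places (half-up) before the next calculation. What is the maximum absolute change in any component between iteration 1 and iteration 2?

Iteration 1:
  u = (7 - (-1)·-1.8000 - (-4)·1.6000 - (2)·-2.4000) / (9) = 1.8222
  v = (4 - (1)·1.8222 - (-1)·1.6000 - (-2)·-2.4000) / (6) = -0.1704
  w = (-6 - (-1)·1.8222 - (-1)·-0.1704 - (-2)·-2.4000) / (-5) = 1.8296
  t = (9 - (1)·1.8222 - (-3)·-0.1704 - (-3)·1.8296) / (-10) = -1.2155
Iteration 2:
  u = (7 - (-1)·-0.1704 - (-4)·1.8296 - (2)·-1.2155) / (9) = 1.8421
  v = (4 - (1)·1.8421 - (-1)·1.8296 - (-2)·-1.2155) / (6) = 0.2594
  w = (-6 - (-1)·1.8421 - (-1)·0.2594 - (-2)·-1.2155) / (-5) = 1.2659
  t = (9 - (1)·1.8421 - (-3)·0.2594 - (-3)·1.2659) / (-10) = -1.1734
Change: (0.0199, 0.4298, -0.5637, 0.0421) → max |·| = 0.5637

0.5637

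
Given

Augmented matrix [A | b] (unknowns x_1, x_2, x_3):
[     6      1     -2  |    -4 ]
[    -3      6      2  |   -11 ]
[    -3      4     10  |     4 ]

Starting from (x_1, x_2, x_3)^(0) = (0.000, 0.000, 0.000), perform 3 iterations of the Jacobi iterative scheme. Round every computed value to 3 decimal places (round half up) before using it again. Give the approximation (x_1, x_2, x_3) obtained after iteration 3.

(0.028, -2.258, 1.252)

Iteration 1:
  x_1 = (-4 - (1)·0.000 - (-2)·0.000) / (6) = -0.667
  x_2 = (-11 - (-3)·0.000 - (2)·0.000) / (6) = -1.833
  x_3 = (4 - (-3)·0.000 - (4)·0.000) / (10) = 0.400
Iteration 2:
  x_1 = (-4 - (1)·-1.833 - (-2)·0.400) / (6) = -0.228
  x_2 = (-11 - (-3)·-0.667 - (2)·0.400) / (6) = -2.300
  x_3 = (4 - (-3)·-0.667 - (4)·-1.833) / (10) = 0.933
Iteration 3:
  x_1 = (-4 - (1)·-2.300 - (-2)·0.933) / (6) = 0.028
  x_2 = (-11 - (-3)·-0.228 - (2)·0.933) / (6) = -2.258
  x_3 = (4 - (-3)·-0.228 - (4)·-2.300) / (10) = 1.252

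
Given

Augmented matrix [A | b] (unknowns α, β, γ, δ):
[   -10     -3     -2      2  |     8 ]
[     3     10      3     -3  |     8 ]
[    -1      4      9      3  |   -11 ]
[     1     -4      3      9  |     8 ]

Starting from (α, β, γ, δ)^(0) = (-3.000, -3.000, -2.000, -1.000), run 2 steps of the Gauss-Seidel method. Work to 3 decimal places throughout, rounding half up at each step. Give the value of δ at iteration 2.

Iteration 1:
  α = (8 - (-3)·-3.000 - (-2)·-2.000 - (2)·-1.000) / (-10) = 0.300
  β = (8 - (3)·0.300 - (3)·-2.000 - (-3)·-1.000) / (10) = 1.010
  γ = (-11 - (-1)·0.300 - (4)·1.010 - (3)·-1.000) / (9) = -1.304
  δ = (8 - (1)·0.300 - (-4)·1.010 - (3)·-1.304) / (9) = 1.739
Iteration 2:
  α = (8 - (-3)·1.010 - (-2)·-1.304 - (2)·1.739) / (-10) = -0.494
  β = (8 - (3)·-0.494 - (3)·-1.304 - (-3)·1.739) / (10) = 1.861
  γ = (-11 - (-1)·-0.494 - (4)·1.861 - (3)·1.739) / (9) = -2.684
  δ = (8 - (1)·-0.494 - (-4)·1.861 - (3)·-2.684) / (9) = 2.666

2.666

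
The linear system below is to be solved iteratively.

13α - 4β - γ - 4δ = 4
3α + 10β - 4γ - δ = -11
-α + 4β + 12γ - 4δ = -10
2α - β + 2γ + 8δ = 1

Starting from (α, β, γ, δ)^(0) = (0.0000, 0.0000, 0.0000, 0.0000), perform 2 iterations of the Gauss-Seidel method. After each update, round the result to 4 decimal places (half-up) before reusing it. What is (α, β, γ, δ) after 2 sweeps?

(-0.0902, -1.2369, -0.4280, 0.0999)

Iteration 1:
  α = (4 - (-4)·0.0000 - (-1)·0.0000 - (-4)·0.0000) / (13) = 0.3077
  β = (-11 - (3)·0.3077 - (-4)·0.0000 - (-1)·0.0000) / (10) = -1.1923
  γ = (-10 - (-1)·0.3077 - (4)·-1.1923 - (-4)·0.0000) / (12) = -0.4103
  δ = (1 - (2)·0.3077 - (-1)·-1.1923 - (2)·-0.4103) / (8) = 0.0016
Iteration 2:
  α = (4 - (-4)·-1.1923 - (-1)·-0.4103 - (-4)·0.0016) / (13) = -0.0902
  β = (-11 - (3)·-0.0902 - (-4)·-0.4103 - (-1)·0.0016) / (10) = -1.2369
  γ = (-10 - (-1)·-0.0902 - (4)·-1.2369 - (-4)·0.0016) / (12) = -0.4280
  δ = (1 - (2)·-0.0902 - (-1)·-1.2369 - (2)·-0.4280) / (8) = 0.0999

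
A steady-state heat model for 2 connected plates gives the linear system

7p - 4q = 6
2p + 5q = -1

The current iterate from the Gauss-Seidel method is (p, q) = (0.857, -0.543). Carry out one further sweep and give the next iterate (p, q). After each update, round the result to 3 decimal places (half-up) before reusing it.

(0.547, -0.419)

One sweep:
  p = (6 - (-4)·-0.543) / (7) = 0.547
  q = (-1 - (2)·0.547) / (5) = -0.419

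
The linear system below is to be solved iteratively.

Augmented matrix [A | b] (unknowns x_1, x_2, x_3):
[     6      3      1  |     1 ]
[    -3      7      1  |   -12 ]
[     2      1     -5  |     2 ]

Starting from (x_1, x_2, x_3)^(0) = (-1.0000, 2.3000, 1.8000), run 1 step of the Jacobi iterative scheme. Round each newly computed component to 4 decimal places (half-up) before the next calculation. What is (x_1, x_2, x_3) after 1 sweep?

(-1.2833, -2.4000, -0.3400)

Iteration 1:
  x_1 = (1 - (3)·2.3000 - (1)·1.8000) / (6) = -1.2833
  x_2 = (-12 - (-3)·-1.0000 - (1)·1.8000) / (7) = -2.4000
  x_3 = (2 - (2)·-1.0000 - (1)·2.3000) / (-5) = -0.3400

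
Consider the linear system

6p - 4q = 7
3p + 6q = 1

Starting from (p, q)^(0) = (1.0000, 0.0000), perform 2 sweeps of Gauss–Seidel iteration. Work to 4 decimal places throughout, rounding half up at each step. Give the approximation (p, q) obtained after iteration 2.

(0.8889, -0.2778)

Iteration 1:
  p = (7 - (-4)·0.0000) / (6) = 1.1667
  q = (1 - (3)·1.1667) / (6) = -0.4167
Iteration 2:
  p = (7 - (-4)·-0.4167) / (6) = 0.8889
  q = (1 - (3)·0.8889) / (6) = -0.2778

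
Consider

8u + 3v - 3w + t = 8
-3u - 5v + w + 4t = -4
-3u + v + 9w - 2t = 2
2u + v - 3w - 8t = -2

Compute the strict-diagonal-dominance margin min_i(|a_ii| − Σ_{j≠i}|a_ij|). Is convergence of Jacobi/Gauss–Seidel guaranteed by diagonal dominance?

row 1: |8| − (3+3+1) = 1
row 2: |-5| − (3+1+4) = -3
row 3: |9| − (3+1+2) = 3
row 4: |-8| − (2+1+3) = 2
minimum over rows = -3 → not strictly diagonally dominant

-3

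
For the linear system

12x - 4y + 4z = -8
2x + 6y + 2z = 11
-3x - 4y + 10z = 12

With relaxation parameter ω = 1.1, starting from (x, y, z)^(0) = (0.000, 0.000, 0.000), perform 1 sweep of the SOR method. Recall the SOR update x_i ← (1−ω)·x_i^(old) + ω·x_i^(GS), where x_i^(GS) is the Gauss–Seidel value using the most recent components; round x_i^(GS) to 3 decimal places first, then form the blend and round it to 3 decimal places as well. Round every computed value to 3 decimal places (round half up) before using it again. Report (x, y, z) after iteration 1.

(-0.734, 2.286, 2.083)

Iteration 1:
  x: GS value = (-8 - (-4)·0.000 - (4)·0.000) / (12) = -0.667;  x ← (1−ω)·0.000 + ω·-0.667 = -0.734
  y: GS value = (11 - (2)·-0.734 - (2)·0.000) / (6) = 2.078;  y ← (1−ω)·0.000 + ω·2.078 = 2.286
  z: GS value = (12 - (-3)·-0.734 - (-4)·2.286) / (10) = 1.894;  z ← (1−ω)·0.000 + ω·1.894 = 2.083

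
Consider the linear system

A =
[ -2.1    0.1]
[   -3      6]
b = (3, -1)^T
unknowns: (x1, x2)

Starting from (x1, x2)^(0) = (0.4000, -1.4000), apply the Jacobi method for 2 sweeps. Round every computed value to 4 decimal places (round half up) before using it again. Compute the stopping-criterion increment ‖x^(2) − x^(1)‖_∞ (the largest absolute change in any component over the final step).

Iteration 1:
  x1 = (3 - (0.1)·-1.4000) / (-2.1) = -1.4952
  x2 = (-1 - (-3)·0.4000) / (6) = 0.0333
Iteration 2:
  x1 = (3 - (0.1)·0.0333) / (-2.1) = -1.4270
  x2 = (-1 - (-3)·-1.4952) / (6) = -0.9143
Change: (0.0682, -0.9476) → max |·| = 0.9476

0.9476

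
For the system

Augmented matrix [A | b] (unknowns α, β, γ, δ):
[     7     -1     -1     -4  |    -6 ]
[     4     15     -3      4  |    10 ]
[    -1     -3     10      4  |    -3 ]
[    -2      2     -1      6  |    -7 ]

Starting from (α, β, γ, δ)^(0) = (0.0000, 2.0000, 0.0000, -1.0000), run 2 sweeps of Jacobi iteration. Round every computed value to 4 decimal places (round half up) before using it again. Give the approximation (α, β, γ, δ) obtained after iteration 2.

(-1.6714, 1.6003, 0.5990, -1.7421)

Iteration 1:
  α = (-6 - (-1)·2.0000 - (-1)·0.0000 - (-4)·-1.0000) / (7) = -1.1429
  β = (10 - (4)·0.0000 - (-3)·0.0000 - (4)·-1.0000) / (15) = 0.9333
  γ = (-3 - (-1)·0.0000 - (-3)·2.0000 - (4)·-1.0000) / (10) = 0.7000
  δ = (-7 - (-2)·0.0000 - (2)·2.0000 - (-1)·0.0000) / (6) = -1.8333
Iteration 2:
  α = (-6 - (-1)·0.9333 - (-1)·0.7000 - (-4)·-1.8333) / (7) = -1.6714
  β = (10 - (4)·-1.1429 - (-3)·0.7000 - (4)·-1.8333) / (15) = 1.6003
  γ = (-3 - (-1)·-1.1429 - (-3)·0.9333 - (4)·-1.8333) / (10) = 0.5990
  δ = (-7 - (-2)·-1.1429 - (2)·0.9333 - (-1)·0.7000) / (6) = -1.7421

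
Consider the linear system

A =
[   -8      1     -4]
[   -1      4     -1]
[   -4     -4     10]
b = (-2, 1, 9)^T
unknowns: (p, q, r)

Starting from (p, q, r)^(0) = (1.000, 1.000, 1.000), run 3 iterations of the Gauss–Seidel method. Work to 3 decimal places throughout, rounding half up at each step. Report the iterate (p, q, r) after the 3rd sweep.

(-0.192, 0.452, 1.004)

Iteration 1:
  p = (-2 - (1)·1.000 - (-4)·1.000) / (-8) = -0.125
  q = (1 - (-1)·-0.125 - (-1)·1.000) / (4) = 0.469
  r = (9 - (-4)·-0.125 - (-4)·0.469) / (10) = 1.038
Iteration 2:
  p = (-2 - (1)·0.469 - (-4)·1.038) / (-8) = -0.210
  q = (1 - (-1)·-0.210 - (-1)·1.038) / (4) = 0.457
  r = (9 - (-4)·-0.210 - (-4)·0.457) / (10) = 0.999
Iteration 3:
  p = (-2 - (1)·0.457 - (-4)·0.999) / (-8) = -0.192
  q = (1 - (-1)·-0.192 - (-1)·0.999) / (4) = 0.452
  r = (9 - (-4)·-0.192 - (-4)·0.452) / (10) = 1.004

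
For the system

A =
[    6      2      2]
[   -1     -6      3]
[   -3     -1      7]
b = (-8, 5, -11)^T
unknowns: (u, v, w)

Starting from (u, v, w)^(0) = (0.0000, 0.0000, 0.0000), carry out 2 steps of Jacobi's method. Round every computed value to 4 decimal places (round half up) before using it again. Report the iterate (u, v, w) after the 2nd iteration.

(-0.5318, -1.3968, -2.2619)

Iteration 1:
  u = (-8 - (2)·0.0000 - (2)·0.0000) / (6) = -1.3333
  v = (5 - (-1)·0.0000 - (3)·0.0000) / (-6) = -0.8333
  w = (-11 - (-3)·0.0000 - (-1)·0.0000) / (7) = -1.5714
Iteration 2:
  u = (-8 - (2)·-0.8333 - (2)·-1.5714) / (6) = -0.5318
  v = (5 - (-1)·-1.3333 - (3)·-1.5714) / (-6) = -1.3968
  w = (-11 - (-3)·-1.3333 - (-1)·-0.8333) / (7) = -2.2619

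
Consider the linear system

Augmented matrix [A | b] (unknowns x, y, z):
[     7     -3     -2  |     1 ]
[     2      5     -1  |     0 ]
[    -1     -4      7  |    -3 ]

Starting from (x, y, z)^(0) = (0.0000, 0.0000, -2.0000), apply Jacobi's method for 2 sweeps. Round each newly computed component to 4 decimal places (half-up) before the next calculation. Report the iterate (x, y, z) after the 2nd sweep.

Iteration 1:
  x = (1 - (-3)·0.0000 - (-2)·-2.0000) / (7) = -0.4286
  y = (0 - (2)·0.0000 - (-1)·-2.0000) / (5) = -0.4000
  z = (-3 - (-1)·0.0000 - (-4)·0.0000) / (7) = -0.4286
Iteration 2:
  x = (1 - (-3)·-0.4000 - (-2)·-0.4286) / (7) = -0.1510
  y = (0 - (2)·-0.4286 - (-1)·-0.4286) / (5) = 0.0857
  z = (-3 - (-1)·-0.4286 - (-4)·-0.4000) / (7) = -0.7184

(-0.1510, 0.0857, -0.7184)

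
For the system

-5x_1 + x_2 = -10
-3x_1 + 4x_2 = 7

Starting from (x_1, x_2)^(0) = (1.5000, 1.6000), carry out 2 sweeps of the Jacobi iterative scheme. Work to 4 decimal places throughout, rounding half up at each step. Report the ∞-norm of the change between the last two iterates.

Iteration 1:
  x_1 = (-10 - (1)·1.6000) / (-5) = 2.3200
  x_2 = (7 - (-3)·1.5000) / (4) = 2.8750
Iteration 2:
  x_1 = (-10 - (1)·2.8750) / (-5) = 2.5750
  x_2 = (7 - (-3)·2.3200) / (4) = 3.4900
Change: (0.2550, 0.6150) → max |·| = 0.6150

0.6150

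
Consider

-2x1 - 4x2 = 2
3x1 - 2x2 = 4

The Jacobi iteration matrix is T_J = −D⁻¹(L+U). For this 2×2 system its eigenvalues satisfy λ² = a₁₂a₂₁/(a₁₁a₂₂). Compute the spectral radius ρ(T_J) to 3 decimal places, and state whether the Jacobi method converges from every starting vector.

a₁₂a₂₁/(a₁₁a₂₂) = (-4)·(3) / ((-2)·(-2)) = -3.000000
ρ = √|-3.000000| = √3.000000 = 1.732
ρ > 1, so Jacobi diverges

1.732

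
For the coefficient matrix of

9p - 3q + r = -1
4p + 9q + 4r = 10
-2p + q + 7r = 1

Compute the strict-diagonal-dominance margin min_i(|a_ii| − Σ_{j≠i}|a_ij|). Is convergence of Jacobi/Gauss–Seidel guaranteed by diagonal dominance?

row 1: |9| − (3+1) = 5
row 2: |9| − (4+4) = 1
row 3: |7| − (2+1) = 4
minimum over rows = 1 → strictly diagonally dominant (convergence guaranteed)

1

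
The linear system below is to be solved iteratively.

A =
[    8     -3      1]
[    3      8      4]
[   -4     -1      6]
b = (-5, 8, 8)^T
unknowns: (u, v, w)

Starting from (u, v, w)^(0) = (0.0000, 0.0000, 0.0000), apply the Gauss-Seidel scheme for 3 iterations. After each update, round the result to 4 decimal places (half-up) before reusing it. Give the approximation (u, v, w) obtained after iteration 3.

(-0.5709, 0.6022, 1.0531)

Iteration 1:
  u = (-5 - (-3)·0.0000 - (1)·0.0000) / (8) = -0.6250
  v = (8 - (3)·-0.6250 - (4)·0.0000) / (8) = 1.2344
  w = (8 - (-4)·-0.6250 - (-1)·1.2344) / (6) = 1.1224
Iteration 2:
  u = (-5 - (-3)·1.2344 - (1)·1.1224) / (8) = -0.3024
  v = (8 - (3)·-0.3024 - (4)·1.1224) / (8) = 0.5522
  w = (8 - (-4)·-0.3024 - (-1)·0.5522) / (6) = 1.2238
Iteration 3:
  u = (-5 - (-3)·0.5522 - (1)·1.2238) / (8) = -0.5709
  v = (8 - (3)·-0.5709 - (4)·1.2238) / (8) = 0.6022
  w = (8 - (-4)·-0.5709 - (-1)·0.6022) / (6) = 1.0531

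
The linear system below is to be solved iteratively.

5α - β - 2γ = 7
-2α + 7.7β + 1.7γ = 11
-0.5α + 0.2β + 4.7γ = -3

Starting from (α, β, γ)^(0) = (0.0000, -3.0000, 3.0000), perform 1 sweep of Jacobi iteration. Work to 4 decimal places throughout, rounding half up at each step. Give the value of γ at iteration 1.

Iteration 1:
  α = (7 - (-1)·-3.0000 - (-2)·3.0000) / (5) = 2.0000
  β = (11 - (-2)·0.0000 - (1.7)·3.0000) / (7.7) = 0.7662
  γ = (-3 - (-0.5)·0.0000 - (0.2)·-3.0000) / (4.7) = -0.5106

-0.5106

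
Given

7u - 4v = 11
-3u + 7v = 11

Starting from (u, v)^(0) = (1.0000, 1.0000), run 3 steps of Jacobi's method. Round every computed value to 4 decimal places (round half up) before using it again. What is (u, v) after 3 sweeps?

(2.9942, 2.7347)

Iteration 1:
  u = (11 - (-4)·1.0000) / (7) = 2.1429
  v = (11 - (-3)·1.0000) / (7) = 2.0000
Iteration 2:
  u = (11 - (-4)·2.0000) / (7) = 2.7143
  v = (11 - (-3)·2.1429) / (7) = 2.4898
Iteration 3:
  u = (11 - (-4)·2.4898) / (7) = 2.9942
  v = (11 - (-3)·2.7143) / (7) = 2.7347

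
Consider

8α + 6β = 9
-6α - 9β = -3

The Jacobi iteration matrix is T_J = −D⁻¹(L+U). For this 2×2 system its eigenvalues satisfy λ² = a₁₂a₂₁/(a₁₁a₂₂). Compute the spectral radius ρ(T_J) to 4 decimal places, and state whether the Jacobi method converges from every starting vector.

0.7071

a₁₂a₂₁/(a₁₁a₂₂) = (6)·(-6) / ((8)·(-9)) = 0.500000
ρ = √|0.500000| = √0.500000 = 0.7071
ρ < 1, so Jacobi converges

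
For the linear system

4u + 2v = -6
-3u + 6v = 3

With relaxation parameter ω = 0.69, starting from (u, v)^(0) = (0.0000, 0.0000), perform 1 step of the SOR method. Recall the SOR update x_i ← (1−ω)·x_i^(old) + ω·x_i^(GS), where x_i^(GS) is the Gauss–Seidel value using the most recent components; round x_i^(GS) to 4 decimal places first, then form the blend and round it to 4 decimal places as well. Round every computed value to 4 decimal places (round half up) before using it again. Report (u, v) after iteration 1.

Iteration 1:
  u: GS value = (-6 - (2)·0.0000) / (4) = -1.5000;  u ← (1−ω)·0.0000 + ω·-1.5000 = -1.0350
  v: GS value = (3 - (-3)·-1.0350) / (6) = -0.0175;  v ← (1−ω)·0.0000 + ω·-0.0175 = -0.0121

(-1.0350, -0.0121)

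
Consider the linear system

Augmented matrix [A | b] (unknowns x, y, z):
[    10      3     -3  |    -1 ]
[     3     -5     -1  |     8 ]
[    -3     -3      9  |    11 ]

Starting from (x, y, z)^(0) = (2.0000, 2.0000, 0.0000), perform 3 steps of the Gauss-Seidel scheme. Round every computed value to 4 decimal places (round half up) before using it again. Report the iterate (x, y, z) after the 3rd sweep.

(0.5873, -1.4453, 0.9362)

Iteration 1:
  x = (-1 - (3)·2.0000 - (-3)·0.0000) / (10) = -0.7000
  y = (8 - (3)·-0.7000 - (-1)·0.0000) / (-5) = -2.0200
  z = (11 - (-3)·-0.7000 - (-3)·-2.0200) / (9) = 0.3156
Iteration 2:
  x = (-1 - (3)·-2.0200 - (-3)·0.3156) / (10) = 0.6007
  y = (8 - (3)·0.6007 - (-1)·0.3156) / (-5) = -1.3027
  z = (11 - (-3)·0.6007 - (-3)·-1.3027) / (9) = 0.9882
Iteration 3:
  x = (-1 - (3)·-1.3027 - (-3)·0.9882) / (10) = 0.5873
  y = (8 - (3)·0.5873 - (-1)·0.9882) / (-5) = -1.4453
  z = (11 - (-3)·0.5873 - (-3)·-1.4453) / (9) = 0.9362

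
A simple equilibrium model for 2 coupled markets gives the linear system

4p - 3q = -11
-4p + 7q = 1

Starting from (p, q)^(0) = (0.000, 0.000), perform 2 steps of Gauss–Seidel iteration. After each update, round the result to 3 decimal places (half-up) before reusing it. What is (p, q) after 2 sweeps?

Iteration 1:
  p = (-11 - (-3)·0.000) / (4) = -2.750
  q = (1 - (-4)·-2.750) / (7) = -1.429
Iteration 2:
  p = (-11 - (-3)·-1.429) / (4) = -3.822
  q = (1 - (-4)·-3.822) / (7) = -2.041

(-3.822, -2.041)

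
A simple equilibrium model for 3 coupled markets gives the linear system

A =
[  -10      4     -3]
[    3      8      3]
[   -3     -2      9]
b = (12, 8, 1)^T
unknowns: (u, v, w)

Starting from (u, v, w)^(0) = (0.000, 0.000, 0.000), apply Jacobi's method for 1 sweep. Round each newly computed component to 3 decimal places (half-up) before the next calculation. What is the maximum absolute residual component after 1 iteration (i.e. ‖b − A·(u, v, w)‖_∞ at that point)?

3.667

Iteration 1:
  u = (12 - (4)·0.000 - (-3)·0.000) / (-10) = -1.200
  v = (8 - (3)·0.000 - (3)·0.000) / (8) = 1.000
  w = (1 - (-3)·0.000 - (-2)·0.000) / (9) = 0.111
Residual b − A·x = (-3.667, 3.267, -1.599); ∞-norm = 3.667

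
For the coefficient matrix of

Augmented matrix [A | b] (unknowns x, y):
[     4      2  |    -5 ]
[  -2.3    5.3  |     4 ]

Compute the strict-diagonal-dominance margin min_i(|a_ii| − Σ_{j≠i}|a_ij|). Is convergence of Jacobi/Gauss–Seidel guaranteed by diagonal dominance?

2

row 1: |4| − (2) = 2
row 2: |5.3| − (2.3) = 3
minimum over rows = 2 → strictly diagonally dominant (convergence guaranteed)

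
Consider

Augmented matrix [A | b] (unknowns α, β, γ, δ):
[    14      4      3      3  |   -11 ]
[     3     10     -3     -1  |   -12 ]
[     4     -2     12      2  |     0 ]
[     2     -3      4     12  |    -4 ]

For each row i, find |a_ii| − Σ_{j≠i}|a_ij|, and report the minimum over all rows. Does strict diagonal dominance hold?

row 1: |14| − (4+3+3) = 4
row 2: |10| − (3+3+1) = 3
row 3: |12| − (4+2+2) = 4
row 4: |12| − (2+3+4) = 3
minimum over rows = 3 → strictly diagonally dominant (convergence guaranteed)

3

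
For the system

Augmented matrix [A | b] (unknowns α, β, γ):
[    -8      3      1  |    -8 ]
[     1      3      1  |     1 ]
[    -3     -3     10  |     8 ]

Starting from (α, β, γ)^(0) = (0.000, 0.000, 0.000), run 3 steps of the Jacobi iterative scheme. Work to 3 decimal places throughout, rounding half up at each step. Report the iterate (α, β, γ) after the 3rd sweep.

Iteration 1:
  α = (-8 - (3)·0.000 - (1)·0.000) / (-8) = 1.000
  β = (1 - (1)·0.000 - (1)·0.000) / (3) = 0.333
  γ = (8 - (-3)·0.000 - (-3)·0.000) / (10) = 0.800
Iteration 2:
  α = (-8 - (3)·0.333 - (1)·0.800) / (-8) = 1.225
  β = (1 - (1)·1.000 - (1)·0.800) / (3) = -0.267
  γ = (8 - (-3)·1.000 - (-3)·0.333) / (10) = 1.200
Iteration 3:
  α = (-8 - (3)·-0.267 - (1)·1.200) / (-8) = 1.050
  β = (1 - (1)·1.225 - (1)·1.200) / (3) = -0.475
  γ = (8 - (-3)·1.225 - (-3)·-0.267) / (10) = 1.087

(1.050, -0.475, 1.087)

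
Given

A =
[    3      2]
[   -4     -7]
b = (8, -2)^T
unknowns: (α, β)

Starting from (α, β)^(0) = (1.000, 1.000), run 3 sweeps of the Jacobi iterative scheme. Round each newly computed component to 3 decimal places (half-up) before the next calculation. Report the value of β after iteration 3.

-1.347

Iteration 1:
  α = (8 - (2)·1.000) / (3) = 2.000
  β = (-2 - (-4)·1.000) / (-7) = -0.286
Iteration 2:
  α = (8 - (2)·-0.286) / (3) = 2.857
  β = (-2 - (-4)·2.000) / (-7) = -0.857
Iteration 3:
  α = (8 - (2)·-0.857) / (3) = 3.238
  β = (-2 - (-4)·2.857) / (-7) = -1.347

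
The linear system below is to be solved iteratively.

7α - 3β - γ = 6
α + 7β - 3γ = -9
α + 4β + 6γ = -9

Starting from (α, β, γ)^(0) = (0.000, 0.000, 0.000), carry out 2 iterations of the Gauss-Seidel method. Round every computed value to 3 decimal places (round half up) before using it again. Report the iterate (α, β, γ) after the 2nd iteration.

(0.153, -1.609, -0.453)

Iteration 1:
  α = (6 - (-3)·0.000 - (-1)·0.000) / (7) = 0.857
  β = (-9 - (1)·0.857 - (-3)·0.000) / (7) = -1.408
  γ = (-9 - (1)·0.857 - (4)·-1.408) / (6) = -0.704
Iteration 2:
  α = (6 - (-3)·-1.408 - (-1)·-0.704) / (7) = 0.153
  β = (-9 - (1)·0.153 - (-3)·-0.704) / (7) = -1.609
  γ = (-9 - (1)·0.153 - (4)·-1.609) / (6) = -0.453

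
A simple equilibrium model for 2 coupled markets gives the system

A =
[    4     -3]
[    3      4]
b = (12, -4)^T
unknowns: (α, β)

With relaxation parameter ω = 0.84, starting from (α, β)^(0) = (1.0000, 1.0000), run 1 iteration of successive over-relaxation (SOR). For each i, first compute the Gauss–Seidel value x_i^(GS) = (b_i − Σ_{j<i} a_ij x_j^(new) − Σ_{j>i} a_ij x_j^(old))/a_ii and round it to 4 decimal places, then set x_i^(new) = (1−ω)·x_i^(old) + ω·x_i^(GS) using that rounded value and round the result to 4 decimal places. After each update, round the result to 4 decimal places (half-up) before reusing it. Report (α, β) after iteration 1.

Iteration 1:
  α: GS value = (12 - (-3)·1.0000) / (4) = 3.7500;  α ← (1−ω)·1.0000 + ω·3.7500 = 3.3100
  β: GS value = (-4 - (3)·3.3100) / (4) = -3.4825;  β ← (1−ω)·1.0000 + ω·-3.4825 = -2.7653

(3.3100, -2.7653)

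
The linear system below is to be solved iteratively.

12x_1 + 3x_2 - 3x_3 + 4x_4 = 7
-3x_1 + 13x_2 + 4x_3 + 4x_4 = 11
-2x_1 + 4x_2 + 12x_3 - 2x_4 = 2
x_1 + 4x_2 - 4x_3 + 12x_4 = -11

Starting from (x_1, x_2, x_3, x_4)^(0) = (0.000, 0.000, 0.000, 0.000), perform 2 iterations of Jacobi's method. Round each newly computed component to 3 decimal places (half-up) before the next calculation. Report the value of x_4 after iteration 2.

-1.192

Iteration 1:
  x_1 = (7 - (3)·0.000 - (-3)·0.000 - (4)·0.000) / (12) = 0.583
  x_2 = (11 - (-3)·0.000 - (4)·0.000 - (4)·0.000) / (13) = 0.846
  x_3 = (2 - (-2)·0.000 - (4)·0.000 - (-2)·0.000) / (12) = 0.167
  x_4 = (-11 - (1)·0.000 - (4)·0.000 - (-4)·0.000) / (12) = -0.917
Iteration 2:
  x_1 = (7 - (3)·0.846 - (-3)·0.167 - (4)·-0.917) / (12) = 0.719
  x_2 = (11 - (-3)·0.583 - (4)·0.167 - (4)·-0.917) / (13) = 1.211
  x_3 = (2 - (-2)·0.583 - (4)·0.846 - (-2)·-0.917) / (12) = -0.171
  x_4 = (-11 - (1)·0.583 - (4)·0.846 - (-4)·0.167) / (12) = -1.192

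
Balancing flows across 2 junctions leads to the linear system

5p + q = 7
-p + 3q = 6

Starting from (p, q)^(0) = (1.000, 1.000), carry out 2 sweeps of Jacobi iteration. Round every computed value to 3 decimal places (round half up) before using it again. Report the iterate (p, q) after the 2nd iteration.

Iteration 1:
  p = (7 - (1)·1.000) / (5) = 1.200
  q = (6 - (-1)·1.000) / (3) = 2.333
Iteration 2:
  p = (7 - (1)·2.333) / (5) = 0.933
  q = (6 - (-1)·1.200) / (3) = 2.400

(0.933, 2.400)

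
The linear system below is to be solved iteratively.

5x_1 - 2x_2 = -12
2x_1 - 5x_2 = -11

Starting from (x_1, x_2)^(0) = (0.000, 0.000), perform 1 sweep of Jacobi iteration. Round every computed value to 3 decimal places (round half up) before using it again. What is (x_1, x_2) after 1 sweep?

(-2.400, 2.200)

Iteration 1:
  x_1 = (-12 - (-2)·0.000) / (5) = -2.400
  x_2 = (-11 - (2)·0.000) / (-5) = 2.200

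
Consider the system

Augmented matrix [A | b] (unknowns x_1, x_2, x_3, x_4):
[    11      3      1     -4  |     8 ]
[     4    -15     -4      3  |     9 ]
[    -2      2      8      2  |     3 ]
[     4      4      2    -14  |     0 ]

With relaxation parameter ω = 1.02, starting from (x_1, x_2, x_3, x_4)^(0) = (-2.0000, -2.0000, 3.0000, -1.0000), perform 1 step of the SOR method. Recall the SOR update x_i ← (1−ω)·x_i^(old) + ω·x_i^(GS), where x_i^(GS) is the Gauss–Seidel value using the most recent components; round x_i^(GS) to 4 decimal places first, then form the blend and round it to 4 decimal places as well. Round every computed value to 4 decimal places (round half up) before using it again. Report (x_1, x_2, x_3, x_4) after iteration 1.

(0.6891, -1.4045, 1.1114, -0.0265)

Iteration 1:
  x_1: GS value = (8 - (3)·-2.0000 - (1)·3.0000 - (-4)·-1.0000) / (11) = 0.6364;  x_1 ← (1−ω)·-2.0000 + ω·0.6364 = 0.6891
  x_2: GS value = (9 - (4)·0.6891 - (-4)·3.0000 - (3)·-1.0000) / (-15) = -1.4162;  x_2 ← (1−ω)·-2.0000 + ω·-1.4162 = -1.4045
  x_3: GS value = (3 - (-2)·0.6891 - (2)·-1.4045 - (2)·-1.0000) / (8) = 1.1484;  x_3 ← (1−ω)·3.0000 + ω·1.1484 = 1.1114
  x_4: GS value = (0 - (4)·0.6891 - (4)·-1.4045 - (2)·1.1114) / (-14) = -0.0456;  x_4 ← (1−ω)·-1.0000 + ω·-0.0456 = -0.0265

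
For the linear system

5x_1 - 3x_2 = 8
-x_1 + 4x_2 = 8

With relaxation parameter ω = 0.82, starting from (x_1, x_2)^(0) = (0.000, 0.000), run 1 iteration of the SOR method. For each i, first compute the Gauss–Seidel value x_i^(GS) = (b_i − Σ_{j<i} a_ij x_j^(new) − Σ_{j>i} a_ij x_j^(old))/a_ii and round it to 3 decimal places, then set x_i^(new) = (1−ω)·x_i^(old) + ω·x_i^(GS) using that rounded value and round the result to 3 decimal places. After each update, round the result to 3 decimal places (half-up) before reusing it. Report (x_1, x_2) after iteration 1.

Iteration 1:
  x_1: GS value = (8 - (-3)·0.000) / (5) = 1.600;  x_1 ← (1−ω)·0.000 + ω·1.600 = 1.312
  x_2: GS value = (8 - (-1)·1.312) / (4) = 2.328;  x_2 ← (1−ω)·0.000 + ω·2.328 = 1.909

(1.312, 1.909)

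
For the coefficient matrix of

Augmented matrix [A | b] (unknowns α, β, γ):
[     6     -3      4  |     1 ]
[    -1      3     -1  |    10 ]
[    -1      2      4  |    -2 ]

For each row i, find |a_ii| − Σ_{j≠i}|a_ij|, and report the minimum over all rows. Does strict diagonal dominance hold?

-1

row 1: |6| − (3+4) = -1
row 2: |3| − (1+1) = 1
row 3: |4| − (1+2) = 1
minimum over rows = -1 → not strictly diagonally dominant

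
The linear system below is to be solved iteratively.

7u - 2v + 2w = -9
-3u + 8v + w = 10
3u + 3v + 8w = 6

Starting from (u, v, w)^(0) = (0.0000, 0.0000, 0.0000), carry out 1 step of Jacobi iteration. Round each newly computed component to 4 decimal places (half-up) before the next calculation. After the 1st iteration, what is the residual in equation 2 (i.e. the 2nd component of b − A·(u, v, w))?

-4.6071

Iteration 1:
  u = (-9 - (-2)·0.0000 - (2)·0.0000) / (7) = -1.2857
  v = (10 - (-3)·0.0000 - (1)·0.0000) / (8) = 1.2500
  w = (6 - (3)·0.0000 - (3)·0.0000) / (8) = 0.7500
Residual b − A·x = (0.9999, -4.6071, 0.1071)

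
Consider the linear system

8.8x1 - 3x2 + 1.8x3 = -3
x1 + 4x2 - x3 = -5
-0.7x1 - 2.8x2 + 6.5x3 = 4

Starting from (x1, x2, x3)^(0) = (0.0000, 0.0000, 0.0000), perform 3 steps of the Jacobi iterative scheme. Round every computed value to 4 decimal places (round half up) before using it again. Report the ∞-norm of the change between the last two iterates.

0.1991

Iteration 1:
  x1 = (-3 - (-3)·0.0000 - (1.8)·0.0000) / (8.8) = -0.3409
  x2 = (-5 - (1)·0.0000 - (-1)·0.0000) / (4) = -1.2500
  x3 = (4 - (-0.7)·0.0000 - (-2.8)·0.0000) / (6.5) = 0.6154
Iteration 2:
  x1 = (-3 - (-3)·-1.2500 - (1.8)·0.6154) / (8.8) = -0.8929
  x2 = (-5 - (1)·-0.3409 - (-1)·0.6154) / (4) = -1.0109
  x3 = (4 - (-0.7)·-0.3409 - (-2.8)·-1.2500) / (6.5) = 0.0402
Iteration 3:
  x1 = (-3 - (-3)·-1.0109 - (1.8)·0.0402) / (8.8) = -0.6938
  x2 = (-5 - (1)·-0.8929 - (-1)·0.0402) / (4) = -1.0167
  x3 = (4 - (-0.7)·-0.8929 - (-2.8)·-1.0109) / (6.5) = 0.0838
Change: (0.1991, -0.0058, 0.0436) → max |·| = 0.1991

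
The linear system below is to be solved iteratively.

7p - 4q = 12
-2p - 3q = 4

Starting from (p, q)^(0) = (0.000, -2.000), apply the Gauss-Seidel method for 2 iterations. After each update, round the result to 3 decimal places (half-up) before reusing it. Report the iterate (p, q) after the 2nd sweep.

(0.735, -1.823)

Iteration 1:
  p = (12 - (-4)·-2.000) / (7) = 0.571
  q = (4 - (-2)·0.571) / (-3) = -1.714
Iteration 2:
  p = (12 - (-4)·-1.714) / (7) = 0.735
  q = (4 - (-2)·0.735) / (-3) = -1.823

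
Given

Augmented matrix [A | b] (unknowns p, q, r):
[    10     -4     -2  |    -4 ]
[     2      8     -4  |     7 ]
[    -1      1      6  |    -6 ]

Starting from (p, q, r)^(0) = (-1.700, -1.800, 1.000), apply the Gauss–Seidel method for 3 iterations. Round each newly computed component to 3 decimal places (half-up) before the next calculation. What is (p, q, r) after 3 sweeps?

Iteration 1:
  p = (-4 - (-4)·-1.800 - (-2)·1.000) / (10) = -0.920
  q = (7 - (2)·-0.920 - (-4)·1.000) / (8) = 1.605
  r = (-6 - (-1)·-0.920 - (1)·1.605) / (6) = -1.421
Iteration 2:
  p = (-4 - (-4)·1.605 - (-2)·-1.421) / (10) = -0.042
  q = (7 - (2)·-0.042 - (-4)·-1.421) / (8) = 0.175
  r = (-6 - (-1)·-0.042 - (1)·0.175) / (6) = -1.036
Iteration 3:
  p = (-4 - (-4)·0.175 - (-2)·-1.036) / (10) = -0.537
  q = (7 - (2)·-0.537 - (-4)·-1.036) / (8) = 0.491
  r = (-6 - (-1)·-0.537 - (1)·0.491) / (6) = -1.171

(-0.537, 0.491, -1.171)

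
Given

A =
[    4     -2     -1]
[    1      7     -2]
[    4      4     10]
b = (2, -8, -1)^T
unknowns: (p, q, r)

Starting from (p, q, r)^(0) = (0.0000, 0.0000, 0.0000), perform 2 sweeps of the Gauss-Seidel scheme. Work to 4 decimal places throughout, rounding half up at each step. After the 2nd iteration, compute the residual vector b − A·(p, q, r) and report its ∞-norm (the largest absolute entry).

0.4373

Iteration 1:
  p = (2 - (-2)·0.0000 - (-1)·0.0000) / (4) = 0.5000
  q = (-8 - (1)·0.5000 - (-2)·0.0000) / (7) = -1.2143
  r = (-1 - (4)·0.5000 - (4)·-1.2143) / (10) = 0.1857
Iteration 2:
  p = (2 - (-2)·-1.2143 - (-1)·0.1857) / (4) = -0.0607
  q = (-8 - (1)·-0.0607 - (-2)·0.1857) / (7) = -1.0811
  r = (-1 - (4)·-0.0607 - (4)·-1.0811) / (10) = 0.3567
Residual b − A·x = (0.4373, 0.3418, 0.0002); ∞-norm = 0.4373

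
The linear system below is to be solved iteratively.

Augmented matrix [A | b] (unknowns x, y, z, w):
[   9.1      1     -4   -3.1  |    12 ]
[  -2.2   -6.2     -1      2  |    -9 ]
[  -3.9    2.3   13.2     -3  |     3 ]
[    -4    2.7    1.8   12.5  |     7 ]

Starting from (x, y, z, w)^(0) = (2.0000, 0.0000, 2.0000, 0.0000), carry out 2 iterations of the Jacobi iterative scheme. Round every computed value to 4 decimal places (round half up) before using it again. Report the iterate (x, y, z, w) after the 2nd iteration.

Iteration 1:
  x = (12 - (1)·0.0000 - (-4)·2.0000 - (-3.1)·0.0000) / (9.1) = 2.1978
  y = (-9 - (-2.2)·2.0000 - (-1)·2.0000 - (2)·0.0000) / (-6.2) = 0.4194
  z = (3 - (-3.9)·2.0000 - (2.3)·0.0000 - (-3)·0.0000) / (13.2) = 0.8182
  w = (7 - (-4)·2.0000 - (2.7)·0.0000 - (1.8)·2.0000) / (12.5) = 0.9120
Iteration 2:
  x = (12 - (1)·0.4194 - (-4)·0.8182 - (-3.1)·0.9120) / (9.1) = 1.9429
  y = (-9 - (-2.2)·2.1978 - (-1)·0.8182 - (2)·0.9120) / (-6.2) = 0.8340
  z = (3 - (-3.9)·2.1978 - (2.3)·0.4194 - (-3)·0.9120) / (13.2) = 1.0108
  w = (7 - (-4)·2.1978 - (2.7)·0.4194 - (1.8)·0.8182) / (12.5) = 1.0549

(1.9429, 0.8340, 1.0108, 1.0549)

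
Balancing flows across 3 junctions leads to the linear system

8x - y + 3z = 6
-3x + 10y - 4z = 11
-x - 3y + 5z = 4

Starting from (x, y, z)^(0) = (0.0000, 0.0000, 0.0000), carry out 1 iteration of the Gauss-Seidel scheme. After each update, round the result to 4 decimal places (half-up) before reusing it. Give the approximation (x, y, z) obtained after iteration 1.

Iteration 1:
  x = (6 - (-1)·0.0000 - (3)·0.0000) / (8) = 0.7500
  y = (11 - (-3)·0.7500 - (-4)·0.0000) / (10) = 1.3250
  z = (4 - (-1)·0.7500 - (-3)·1.3250) / (5) = 1.7450

(0.7500, 1.3250, 1.7450)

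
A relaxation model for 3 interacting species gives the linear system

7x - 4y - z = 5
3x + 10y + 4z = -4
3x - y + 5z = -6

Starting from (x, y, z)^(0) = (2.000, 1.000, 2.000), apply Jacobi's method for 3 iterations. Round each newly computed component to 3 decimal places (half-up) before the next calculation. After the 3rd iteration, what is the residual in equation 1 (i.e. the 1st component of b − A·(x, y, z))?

4.805

Iteration 1:
  x = (5 - (-4)·1.000 - (-1)·2.000) / (7) = 1.571
  y = (-4 - (3)·2.000 - (4)·2.000) / (10) = -1.800
  z = (-6 - (3)·2.000 - (-1)·1.000) / (5) = -2.200
Iteration 2:
  x = (5 - (-4)·-1.800 - (-1)·-2.200) / (7) = -0.629
  y = (-4 - (3)·1.571 - (4)·-2.200) / (10) = 0.009
  z = (-6 - (3)·1.571 - (-1)·-1.800) / (5) = -2.503
Iteration 3:
  x = (5 - (-4)·0.009 - (-1)·-2.503) / (7) = 0.362
  y = (-4 - (3)·-0.629 - (4)·-2.503) / (10) = 0.790
  z = (-6 - (3)·-0.629 - (-1)·0.009) / (5) = -0.821
Residual b − A·x = (4.805, -9.702, -2.191)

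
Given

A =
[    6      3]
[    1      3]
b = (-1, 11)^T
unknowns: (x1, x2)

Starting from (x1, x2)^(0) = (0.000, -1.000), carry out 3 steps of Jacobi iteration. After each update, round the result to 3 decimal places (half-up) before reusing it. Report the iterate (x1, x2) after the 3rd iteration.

Iteration 1:
  x1 = (-1 - (3)·-1.000) / (6) = 0.333
  x2 = (11 - (1)·0.000) / (3) = 3.667
Iteration 2:
  x1 = (-1 - (3)·3.667) / (6) = -2.000
  x2 = (11 - (1)·0.333) / (3) = 3.556
Iteration 3:
  x1 = (-1 - (3)·3.556) / (6) = -1.945
  x2 = (11 - (1)·-2.000) / (3) = 4.333

(-1.945, 4.333)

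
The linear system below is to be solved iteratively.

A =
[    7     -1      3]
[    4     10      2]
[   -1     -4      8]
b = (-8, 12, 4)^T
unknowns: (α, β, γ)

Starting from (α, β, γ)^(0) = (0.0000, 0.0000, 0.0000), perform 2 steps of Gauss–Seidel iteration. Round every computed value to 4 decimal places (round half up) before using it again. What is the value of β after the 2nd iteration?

1.5286

Iteration 1:
  α = (-8 - (-1)·0.0000 - (3)·0.0000) / (7) = -1.1429
  β = (12 - (4)·-1.1429 - (2)·0.0000) / (10) = 1.6572
  γ = (4 - (-1)·-1.1429 - (-4)·1.6572) / (8) = 1.1857
Iteration 2:
  α = (-8 - (-1)·1.6572 - (3)·1.1857) / (7) = -1.4143
  β = (12 - (4)·-1.4143 - (2)·1.1857) / (10) = 1.5286
  γ = (4 - (-1)·-1.4143 - (-4)·1.5286) / (8) = 1.0875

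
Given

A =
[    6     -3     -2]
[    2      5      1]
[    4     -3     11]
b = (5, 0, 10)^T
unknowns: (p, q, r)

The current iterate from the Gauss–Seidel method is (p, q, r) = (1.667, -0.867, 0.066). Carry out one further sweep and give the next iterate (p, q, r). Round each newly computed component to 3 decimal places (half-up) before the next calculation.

(0.422, -0.182, 0.706)

One sweep:
  p = (5 - (-3)·-0.867 - (-2)·0.066) / (6) = 0.422
  q = (0 - (2)·0.422 - (1)·0.066) / (5) = -0.182
  r = (10 - (4)·0.422 - (-3)·-0.182) / (11) = 0.706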